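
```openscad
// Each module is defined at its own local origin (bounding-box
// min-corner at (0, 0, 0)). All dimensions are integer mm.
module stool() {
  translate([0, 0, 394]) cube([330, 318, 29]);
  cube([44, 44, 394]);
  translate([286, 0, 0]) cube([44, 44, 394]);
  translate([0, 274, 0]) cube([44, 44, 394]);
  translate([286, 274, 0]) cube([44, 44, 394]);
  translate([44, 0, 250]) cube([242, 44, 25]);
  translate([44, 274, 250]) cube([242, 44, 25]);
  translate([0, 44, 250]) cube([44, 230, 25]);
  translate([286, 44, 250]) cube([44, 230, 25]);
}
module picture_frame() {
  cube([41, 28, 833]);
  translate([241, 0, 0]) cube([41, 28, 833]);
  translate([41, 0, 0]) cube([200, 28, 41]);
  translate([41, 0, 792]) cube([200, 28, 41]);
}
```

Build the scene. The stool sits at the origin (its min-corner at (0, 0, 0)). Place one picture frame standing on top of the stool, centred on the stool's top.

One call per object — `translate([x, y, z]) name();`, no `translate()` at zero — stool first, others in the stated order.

stool();
translate([24, 145, 423]) picture_frame();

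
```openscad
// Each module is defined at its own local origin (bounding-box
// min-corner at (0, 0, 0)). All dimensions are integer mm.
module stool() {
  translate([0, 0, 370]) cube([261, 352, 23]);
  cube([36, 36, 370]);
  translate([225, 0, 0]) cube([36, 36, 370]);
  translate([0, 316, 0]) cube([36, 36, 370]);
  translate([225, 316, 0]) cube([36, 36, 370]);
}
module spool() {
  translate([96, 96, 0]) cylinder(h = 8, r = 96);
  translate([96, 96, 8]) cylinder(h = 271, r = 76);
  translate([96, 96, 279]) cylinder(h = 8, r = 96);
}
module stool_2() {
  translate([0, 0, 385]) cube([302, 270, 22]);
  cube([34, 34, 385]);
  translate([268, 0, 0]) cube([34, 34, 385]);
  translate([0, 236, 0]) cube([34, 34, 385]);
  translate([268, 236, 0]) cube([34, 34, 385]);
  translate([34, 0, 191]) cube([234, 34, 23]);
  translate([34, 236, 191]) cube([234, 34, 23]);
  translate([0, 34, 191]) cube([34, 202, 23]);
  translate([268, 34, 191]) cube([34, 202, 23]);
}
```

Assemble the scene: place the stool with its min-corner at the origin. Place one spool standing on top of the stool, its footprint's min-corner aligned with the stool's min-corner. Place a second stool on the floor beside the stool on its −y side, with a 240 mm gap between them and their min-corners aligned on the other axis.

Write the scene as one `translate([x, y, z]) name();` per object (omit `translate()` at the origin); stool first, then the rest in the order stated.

stool();
translate([0, 0, 393]) spool();
translate([0, -510, 0]) stool_2();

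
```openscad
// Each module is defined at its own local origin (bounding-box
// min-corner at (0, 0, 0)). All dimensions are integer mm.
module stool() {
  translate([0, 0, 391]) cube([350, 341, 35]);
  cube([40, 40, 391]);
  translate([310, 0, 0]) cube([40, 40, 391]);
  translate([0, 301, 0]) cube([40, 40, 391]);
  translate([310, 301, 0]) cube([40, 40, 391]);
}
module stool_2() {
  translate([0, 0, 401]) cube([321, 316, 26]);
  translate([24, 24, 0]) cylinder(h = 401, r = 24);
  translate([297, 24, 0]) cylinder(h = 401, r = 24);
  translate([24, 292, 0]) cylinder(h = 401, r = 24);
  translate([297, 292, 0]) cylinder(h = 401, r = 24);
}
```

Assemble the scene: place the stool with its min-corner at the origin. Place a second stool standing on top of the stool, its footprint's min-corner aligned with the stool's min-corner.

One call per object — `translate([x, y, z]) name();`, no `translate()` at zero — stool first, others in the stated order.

stool();
translate([0, 0, 426]) stool_2();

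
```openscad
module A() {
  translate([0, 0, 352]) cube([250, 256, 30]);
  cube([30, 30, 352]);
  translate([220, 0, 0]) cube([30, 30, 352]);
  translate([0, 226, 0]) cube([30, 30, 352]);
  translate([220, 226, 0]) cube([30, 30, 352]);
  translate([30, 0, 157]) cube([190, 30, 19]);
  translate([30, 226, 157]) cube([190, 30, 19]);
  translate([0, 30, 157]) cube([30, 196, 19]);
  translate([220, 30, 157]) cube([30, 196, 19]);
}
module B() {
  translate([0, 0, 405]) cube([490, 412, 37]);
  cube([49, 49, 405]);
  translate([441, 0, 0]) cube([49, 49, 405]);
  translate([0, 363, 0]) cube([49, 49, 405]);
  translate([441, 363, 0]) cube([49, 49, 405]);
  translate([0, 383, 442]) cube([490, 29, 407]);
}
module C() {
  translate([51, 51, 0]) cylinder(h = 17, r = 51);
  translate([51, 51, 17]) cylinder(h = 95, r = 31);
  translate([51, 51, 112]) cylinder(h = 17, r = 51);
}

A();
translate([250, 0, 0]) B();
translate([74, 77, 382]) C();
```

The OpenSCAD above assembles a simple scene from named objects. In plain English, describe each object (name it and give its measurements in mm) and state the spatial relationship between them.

A is a simple wooden stool: a rectangular seat 250 mm (x) by 256 mm (y), 30 mm thick, top face at z = 382 mm, on four square legs, each 30×30 mm in cross-section. The legs rest on z = 0, each flush with a corner of the seat. Four stretchers, 30 mm wide and 19 mm tall, connect adjacent legs with their undersides at z = 157 mm, each running between the inner faces of the legs it joins and aligned with the legs' outer faces on the other axis.

B is a chair. The seat is a 490×412×37 mm slab with its top at z = 442 mm, on four 49×49 mm corner legs (flush with the seat edges, standing on z = 0). A flat backrest 29 mm thick, 407 mm tall, spans the full seat width and rises from the seat top along its +y edge, rear face flush with the rear of the seat.

C is a spool: two coaxial disc flanges of radius 51 mm and thickness 17 mm, joined by a core cylinder of radius 31 mm and height 95 mm. The lower flange rests on z = 0 and the three cylinders share a vertical axis.

The chair is against the stool's +x side, with their −y faces flush. The spool is on top of the stool, centred.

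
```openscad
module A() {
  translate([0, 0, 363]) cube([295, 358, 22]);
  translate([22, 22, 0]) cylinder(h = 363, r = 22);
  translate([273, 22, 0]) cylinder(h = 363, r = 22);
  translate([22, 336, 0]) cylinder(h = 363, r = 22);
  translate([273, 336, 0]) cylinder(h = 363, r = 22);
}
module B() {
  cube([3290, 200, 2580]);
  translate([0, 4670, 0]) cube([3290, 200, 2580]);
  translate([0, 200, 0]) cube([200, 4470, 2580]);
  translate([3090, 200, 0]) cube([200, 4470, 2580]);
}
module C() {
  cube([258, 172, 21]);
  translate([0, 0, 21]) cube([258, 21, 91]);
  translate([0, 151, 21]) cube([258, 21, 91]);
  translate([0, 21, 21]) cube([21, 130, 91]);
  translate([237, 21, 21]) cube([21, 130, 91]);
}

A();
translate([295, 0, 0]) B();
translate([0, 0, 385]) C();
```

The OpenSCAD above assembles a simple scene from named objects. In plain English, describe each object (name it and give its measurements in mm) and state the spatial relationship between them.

A is a simple wooden stool: a rectangular seat 295 mm (x) by 358 mm (y), 22 mm thick, top face at z = 385 mm, on four round legs, each 44 mm in diameter. The legs rest on z = 0, each leg's axis is inset half a diameter from the nearest pair of seat edges (so the leg's bounding box is flush with the corner).

B is a box-shaped house frame (walls only): outside footprint 3290×4870 mm, wall height 2580 mm, wall thickness 200 mm. The two y-facing walls run the full x-width; the two x-facing walls fit between the inner faces of the y-facing walls.

C is an open-topped rectangular box: outside dimensions 258×172×112 mm, with a uniform wall and base thickness of 21 mm. The base is a full 258×172 slab on the floor; four walls sit on top of the base. The front and back walls (the −y and +y sides) span the full width; the two side walls fit between them.

The house frame is against the stool's +x side, with their −y faces flush. The open box is on top of the stool.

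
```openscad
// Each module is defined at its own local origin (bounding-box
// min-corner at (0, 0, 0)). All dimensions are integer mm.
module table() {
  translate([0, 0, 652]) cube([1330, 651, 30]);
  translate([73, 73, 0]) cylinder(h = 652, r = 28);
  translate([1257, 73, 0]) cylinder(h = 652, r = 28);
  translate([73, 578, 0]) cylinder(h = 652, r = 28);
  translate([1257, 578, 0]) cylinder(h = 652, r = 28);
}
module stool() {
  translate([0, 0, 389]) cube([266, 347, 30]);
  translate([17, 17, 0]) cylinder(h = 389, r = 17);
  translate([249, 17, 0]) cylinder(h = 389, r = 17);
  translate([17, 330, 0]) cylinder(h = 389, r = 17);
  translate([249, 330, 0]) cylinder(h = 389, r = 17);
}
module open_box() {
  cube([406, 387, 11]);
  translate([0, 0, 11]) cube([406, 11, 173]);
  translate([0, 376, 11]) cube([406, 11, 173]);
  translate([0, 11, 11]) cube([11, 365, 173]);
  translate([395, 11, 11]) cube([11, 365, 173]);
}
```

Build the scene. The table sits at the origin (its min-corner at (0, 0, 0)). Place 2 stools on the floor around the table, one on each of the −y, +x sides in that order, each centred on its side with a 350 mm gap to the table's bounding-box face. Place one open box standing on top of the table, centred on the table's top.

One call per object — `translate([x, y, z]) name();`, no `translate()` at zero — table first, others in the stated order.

table();
translate([532, -697, 0]) stool();
translate([1680, 152, 0]) stool();
translate([462, 132, 682]) open_box();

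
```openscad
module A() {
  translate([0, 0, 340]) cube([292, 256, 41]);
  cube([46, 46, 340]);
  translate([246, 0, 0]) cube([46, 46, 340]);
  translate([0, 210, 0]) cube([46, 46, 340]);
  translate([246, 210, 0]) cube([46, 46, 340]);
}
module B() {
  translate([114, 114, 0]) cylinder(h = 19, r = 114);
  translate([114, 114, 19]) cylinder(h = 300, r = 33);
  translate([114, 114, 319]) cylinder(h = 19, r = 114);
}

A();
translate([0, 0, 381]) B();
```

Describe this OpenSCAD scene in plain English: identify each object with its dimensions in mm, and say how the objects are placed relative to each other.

A is a four-legged stool. The seat is a 292×256×41 mm slab whose top surface is at z = 381 mm; four square legs, each 46×46 mm in cross-section, run from the floor (z = 0) to the underside of the seat, each flush with a corner of the seat.

B is a spool: two coaxial disc flanges of radius 114 mm and thickness 19 mm, joined by a core cylinder of radius 33 mm and height 300 mm. The lower flange rests on z = 0 and the three cylinders share a vertical axis.

The spool is on top of the stool.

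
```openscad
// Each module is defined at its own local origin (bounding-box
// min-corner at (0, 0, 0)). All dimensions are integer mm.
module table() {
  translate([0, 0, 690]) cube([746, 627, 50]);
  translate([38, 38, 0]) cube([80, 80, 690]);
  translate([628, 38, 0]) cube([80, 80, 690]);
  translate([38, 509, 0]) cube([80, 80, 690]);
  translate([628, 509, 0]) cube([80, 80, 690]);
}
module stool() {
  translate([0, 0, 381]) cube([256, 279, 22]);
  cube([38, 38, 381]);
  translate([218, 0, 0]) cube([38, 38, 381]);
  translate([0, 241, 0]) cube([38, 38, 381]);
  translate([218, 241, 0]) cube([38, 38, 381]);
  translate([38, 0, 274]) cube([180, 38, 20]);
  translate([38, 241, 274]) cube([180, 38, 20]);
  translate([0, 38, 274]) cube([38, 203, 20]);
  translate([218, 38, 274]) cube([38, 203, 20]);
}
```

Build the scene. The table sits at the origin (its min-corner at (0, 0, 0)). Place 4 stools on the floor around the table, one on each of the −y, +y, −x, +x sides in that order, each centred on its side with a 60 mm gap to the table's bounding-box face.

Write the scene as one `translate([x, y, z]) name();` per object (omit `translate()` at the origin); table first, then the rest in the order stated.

table();
translate([245, -339, 0]) stool();
translate([245, 687, 0]) stool();
translate([-316, 174, 0]) stool();
translate([806, 174, 0]) stool();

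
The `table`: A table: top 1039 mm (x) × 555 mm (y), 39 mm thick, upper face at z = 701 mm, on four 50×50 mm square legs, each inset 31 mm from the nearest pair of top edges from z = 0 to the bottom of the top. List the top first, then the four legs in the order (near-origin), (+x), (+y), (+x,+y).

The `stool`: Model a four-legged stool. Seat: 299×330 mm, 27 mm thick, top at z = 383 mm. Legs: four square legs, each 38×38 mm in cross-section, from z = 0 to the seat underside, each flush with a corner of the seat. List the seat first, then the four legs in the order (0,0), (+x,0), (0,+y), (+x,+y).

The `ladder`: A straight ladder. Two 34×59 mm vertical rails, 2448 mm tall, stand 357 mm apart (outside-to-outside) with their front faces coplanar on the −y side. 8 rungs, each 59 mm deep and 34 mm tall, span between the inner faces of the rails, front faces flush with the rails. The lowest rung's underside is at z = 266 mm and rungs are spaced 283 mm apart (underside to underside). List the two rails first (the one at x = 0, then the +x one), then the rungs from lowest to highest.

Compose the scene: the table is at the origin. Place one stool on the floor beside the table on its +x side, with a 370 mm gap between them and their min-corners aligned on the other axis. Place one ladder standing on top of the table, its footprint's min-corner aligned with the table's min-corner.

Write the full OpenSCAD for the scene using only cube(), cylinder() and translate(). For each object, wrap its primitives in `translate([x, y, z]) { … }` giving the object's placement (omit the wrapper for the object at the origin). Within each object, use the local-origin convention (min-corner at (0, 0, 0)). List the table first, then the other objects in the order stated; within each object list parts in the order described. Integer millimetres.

translate([0, 0, 662]) cube([1039, 555, 39]);
translate([31, 31, 0]) cube([50, 50, 662]);
translate([958, 31, 0]) cube([50, 50, 662]);
translate([31, 474, 0]) cube([50, 50, 662]);
translate([958, 474, 0]) cube([50, 50, 662]);
translate([1409, 0, 0]) {
  translate([0, 0, 356]) cube([299, 330, 27]);
  cube([38, 38, 356]);
  translate([261, 0, 0]) cube([38, 38, 356]);
  translate([0, 292, 0]) cube([38, 38, 356]);
  translate([261, 292, 0]) cube([38, 38, 356]);
}
translate([0, 0, 701]) {
  cube([34, 59, 2448]);
  translate([323, 0, 0]) cube([34, 59, 2448]);
  translate([34, 0, 266]) cube([289, 59, 34]);
  translate([34, 0, 549]) cube([289, 59, 34]);
  translate([34, 0, 832]) cube([289, 59, 34]);
  translate([34, 0, 1115]) cube([289, 59, 34]);
  translate([34, 0, 1398]) cube([289, 59, 34]);
  translate([34, 0, 1681]) cube([289, 59, 34]);
  translate([34, 0, 1964]) cube([289, 59, 34]);
  translate([34, 0, 2247]) cube([289, 59, 34]);
}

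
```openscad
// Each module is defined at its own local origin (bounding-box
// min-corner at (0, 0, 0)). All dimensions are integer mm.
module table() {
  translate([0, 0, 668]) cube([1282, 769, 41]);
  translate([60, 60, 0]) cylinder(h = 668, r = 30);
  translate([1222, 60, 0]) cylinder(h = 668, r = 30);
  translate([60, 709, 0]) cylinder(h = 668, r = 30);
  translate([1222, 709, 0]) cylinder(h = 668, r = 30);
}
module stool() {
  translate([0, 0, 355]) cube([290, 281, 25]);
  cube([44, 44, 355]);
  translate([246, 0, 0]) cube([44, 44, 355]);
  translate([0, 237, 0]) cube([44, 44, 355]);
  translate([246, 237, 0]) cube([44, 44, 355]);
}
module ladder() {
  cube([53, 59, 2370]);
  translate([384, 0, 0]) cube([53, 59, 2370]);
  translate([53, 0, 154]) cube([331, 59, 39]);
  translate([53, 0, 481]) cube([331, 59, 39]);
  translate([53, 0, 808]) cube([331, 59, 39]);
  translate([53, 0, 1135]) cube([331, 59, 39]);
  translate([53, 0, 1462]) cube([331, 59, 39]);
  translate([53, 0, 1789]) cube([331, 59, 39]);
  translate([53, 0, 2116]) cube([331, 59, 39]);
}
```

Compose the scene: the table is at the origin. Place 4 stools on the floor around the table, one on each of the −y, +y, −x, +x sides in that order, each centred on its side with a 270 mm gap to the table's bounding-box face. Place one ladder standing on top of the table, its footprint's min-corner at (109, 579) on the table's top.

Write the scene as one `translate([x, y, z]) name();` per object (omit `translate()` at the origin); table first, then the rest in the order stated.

table();
translate([496, -551, 0]) stool();
translate([496, 1039, 0]) stool();
translate([-560, 244, 0]) stool();
translate([1552, 244, 0]) stool();
translate([109, 579, 709]) ladder();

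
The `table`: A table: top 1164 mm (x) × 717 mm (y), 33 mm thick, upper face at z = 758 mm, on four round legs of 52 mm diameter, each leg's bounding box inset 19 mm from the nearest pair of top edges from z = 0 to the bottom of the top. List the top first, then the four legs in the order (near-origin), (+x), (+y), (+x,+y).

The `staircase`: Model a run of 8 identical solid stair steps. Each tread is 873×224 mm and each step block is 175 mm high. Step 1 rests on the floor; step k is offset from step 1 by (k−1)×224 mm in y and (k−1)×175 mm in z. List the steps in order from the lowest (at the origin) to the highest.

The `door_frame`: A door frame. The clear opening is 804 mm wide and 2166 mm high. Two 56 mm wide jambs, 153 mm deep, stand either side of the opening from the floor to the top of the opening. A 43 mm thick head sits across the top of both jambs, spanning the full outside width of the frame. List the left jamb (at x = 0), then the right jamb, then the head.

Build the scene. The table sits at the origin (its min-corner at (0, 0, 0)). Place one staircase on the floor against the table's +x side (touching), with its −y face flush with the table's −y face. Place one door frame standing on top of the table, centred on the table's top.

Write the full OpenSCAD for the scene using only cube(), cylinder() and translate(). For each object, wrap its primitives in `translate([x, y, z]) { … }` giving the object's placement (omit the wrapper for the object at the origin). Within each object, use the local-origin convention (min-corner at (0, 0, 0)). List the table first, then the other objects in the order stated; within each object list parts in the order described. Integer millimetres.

translate([0, 0, 725]) cube([1164, 717, 33]);
translate([45, 45, 0]) cylinder(h = 725, r = 26);
translate([1119, 45, 0]) cylinder(h = 725, r = 26);
translate([45, 672, 0]) cylinder(h = 725, r = 26);
translate([1119, 672, 0]) cylinder(h = 725, r = 26);
translate([1164, 0, 0]) {
  cube([873, 224, 175]);
  translate([0, 224, 175]) cube([873, 224, 175]);
  translate([0, 448, 350]) cube([873, 224, 175]);
  translate([0, 672, 525]) cube([873, 224, 175]);
  translate([0, 896, 700]) cube([873, 224, 175]);
  translate([0, 1120, 875]) cube([873, 224, 175]);
  translate([0, 1344, 1050]) cube([873, 224, 175]);
  translate([0, 1568, 1225]) cube([873, 224, 175]);
}
translate([124, 282, 758]) {
  cube([56, 153, 2166]);
  translate([860, 0, 0]) cube([56, 153, 2166]);
  translate([0, 0, 2166]) cube([916, 153, 43]);
}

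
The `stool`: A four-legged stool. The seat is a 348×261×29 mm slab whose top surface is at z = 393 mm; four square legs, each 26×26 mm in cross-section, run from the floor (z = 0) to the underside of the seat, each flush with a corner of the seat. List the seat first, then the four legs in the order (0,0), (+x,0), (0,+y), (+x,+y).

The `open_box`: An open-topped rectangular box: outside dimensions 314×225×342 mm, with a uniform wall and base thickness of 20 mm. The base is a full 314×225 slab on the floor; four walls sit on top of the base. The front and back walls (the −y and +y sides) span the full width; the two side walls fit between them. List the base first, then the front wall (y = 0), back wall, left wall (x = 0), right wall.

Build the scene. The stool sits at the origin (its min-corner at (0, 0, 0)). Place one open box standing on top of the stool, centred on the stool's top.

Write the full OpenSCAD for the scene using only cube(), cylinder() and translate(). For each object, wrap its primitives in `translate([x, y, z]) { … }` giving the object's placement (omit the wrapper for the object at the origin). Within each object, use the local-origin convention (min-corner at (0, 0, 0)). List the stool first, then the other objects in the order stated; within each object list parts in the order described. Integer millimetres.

translate([0, 0, 364]) cube([348, 261, 29]);
cube([26, 26, 364]);
translate([322, 0, 0]) cube([26, 26, 364]);
translate([0, 235, 0]) cube([26, 26, 364]);
translate([322, 235, 0]) cube([26, 26, 364]);
translate([17, 18, 393]) {
  cube([314, 225, 20]);
  translate([0, 0, 20]) cube([314, 20, 322]);
  translate([0, 205, 20]) cube([314, 20, 322]);
  translate([0, 20, 20]) cube([20, 185, 322]);
  translate([294, 20, 20]) cube([20, 185, 322]);
}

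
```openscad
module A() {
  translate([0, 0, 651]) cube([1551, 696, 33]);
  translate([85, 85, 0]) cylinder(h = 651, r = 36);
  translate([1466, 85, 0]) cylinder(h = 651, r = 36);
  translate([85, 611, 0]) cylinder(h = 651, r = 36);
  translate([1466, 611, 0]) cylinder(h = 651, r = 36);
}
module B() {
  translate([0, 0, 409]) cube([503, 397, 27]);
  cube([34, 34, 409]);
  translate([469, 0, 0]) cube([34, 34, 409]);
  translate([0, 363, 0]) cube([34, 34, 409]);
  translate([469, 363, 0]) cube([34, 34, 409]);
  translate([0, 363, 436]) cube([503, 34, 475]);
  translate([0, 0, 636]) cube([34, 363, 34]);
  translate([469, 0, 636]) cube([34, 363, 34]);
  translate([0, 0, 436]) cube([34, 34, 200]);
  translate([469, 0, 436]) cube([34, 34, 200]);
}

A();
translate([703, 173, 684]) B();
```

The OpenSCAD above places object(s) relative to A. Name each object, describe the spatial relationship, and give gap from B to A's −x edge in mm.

A is a table. B is a chair. The chair is on top of the table. The gap from the chair to the table's −x edge is 703 mm.

The chair's min-x is at 703; the table's min-x is 0; gap = 703 mm.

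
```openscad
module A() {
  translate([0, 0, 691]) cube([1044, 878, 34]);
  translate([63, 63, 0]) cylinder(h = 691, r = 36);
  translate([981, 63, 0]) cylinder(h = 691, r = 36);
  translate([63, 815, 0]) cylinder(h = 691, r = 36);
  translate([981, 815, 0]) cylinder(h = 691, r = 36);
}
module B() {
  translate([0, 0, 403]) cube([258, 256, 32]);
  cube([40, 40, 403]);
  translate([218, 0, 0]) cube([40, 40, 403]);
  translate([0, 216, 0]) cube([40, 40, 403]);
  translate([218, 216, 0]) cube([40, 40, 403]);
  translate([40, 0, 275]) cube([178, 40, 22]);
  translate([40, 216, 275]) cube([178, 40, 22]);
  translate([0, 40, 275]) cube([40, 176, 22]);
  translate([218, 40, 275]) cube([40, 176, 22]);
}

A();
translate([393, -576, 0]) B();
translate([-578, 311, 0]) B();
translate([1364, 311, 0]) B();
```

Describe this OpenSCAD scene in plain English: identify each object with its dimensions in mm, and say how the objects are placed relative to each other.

A is a table: top 1044 mm (x) × 878 mm (y), 34 mm thick, upper face at z = 725 mm, on four round legs of 72 mm diameter, each leg's bounding box inset 27 mm from the nearest pair of top edges, running from z = 0 to the bottom of the top.

B is a simple wooden stool: a rectangular seat 258 mm (x) by 256 mm (y), 32 mm thick, top face at z = 435 mm, on four square legs, each 40×40 mm in cross-section. The legs rest on z = 0, each flush with a corner of the seat. Four stretchers, 40 mm wide and 22 mm tall, connect adjacent legs with their undersides at z = 275 mm, each running between the inner faces of the legs it joins and aligned with the legs' outer faces on the other axis.

Three stools sit around the table at the −y, −x, +x sides.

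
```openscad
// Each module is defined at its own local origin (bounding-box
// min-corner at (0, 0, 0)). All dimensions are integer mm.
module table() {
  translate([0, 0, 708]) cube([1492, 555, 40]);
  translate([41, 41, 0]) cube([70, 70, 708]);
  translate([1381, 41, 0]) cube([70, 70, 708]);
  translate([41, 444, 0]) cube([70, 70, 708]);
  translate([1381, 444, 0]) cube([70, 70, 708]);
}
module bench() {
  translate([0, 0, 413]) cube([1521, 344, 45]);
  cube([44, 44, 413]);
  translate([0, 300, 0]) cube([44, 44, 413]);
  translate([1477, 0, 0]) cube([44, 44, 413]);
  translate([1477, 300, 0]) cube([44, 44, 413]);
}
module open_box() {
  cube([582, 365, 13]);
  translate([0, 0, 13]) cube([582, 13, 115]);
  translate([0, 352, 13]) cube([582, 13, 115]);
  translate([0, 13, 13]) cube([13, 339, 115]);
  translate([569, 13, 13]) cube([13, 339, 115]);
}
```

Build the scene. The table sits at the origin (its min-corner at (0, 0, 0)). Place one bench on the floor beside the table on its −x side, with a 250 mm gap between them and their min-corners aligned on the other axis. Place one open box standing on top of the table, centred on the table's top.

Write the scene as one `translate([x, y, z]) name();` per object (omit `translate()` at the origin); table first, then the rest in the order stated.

table();
translate([-1771, 0, 0]) bench();
translate([455, 95, 748]) open_box();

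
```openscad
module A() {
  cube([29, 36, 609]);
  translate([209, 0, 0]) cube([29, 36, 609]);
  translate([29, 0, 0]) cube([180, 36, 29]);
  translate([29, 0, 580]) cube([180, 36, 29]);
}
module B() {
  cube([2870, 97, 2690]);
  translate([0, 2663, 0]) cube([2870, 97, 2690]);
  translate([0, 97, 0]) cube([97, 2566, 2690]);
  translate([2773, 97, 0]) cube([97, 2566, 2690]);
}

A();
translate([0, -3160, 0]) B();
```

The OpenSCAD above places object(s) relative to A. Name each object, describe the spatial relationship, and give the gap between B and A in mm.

A is a picture frame. B is a house frame. The house frame is on the floor beside the picture frame on its −y side. The gap between the house frame and the picture frame is 400 mm.

The house frame's nearest face is 400 mm from the picture frame's −y face.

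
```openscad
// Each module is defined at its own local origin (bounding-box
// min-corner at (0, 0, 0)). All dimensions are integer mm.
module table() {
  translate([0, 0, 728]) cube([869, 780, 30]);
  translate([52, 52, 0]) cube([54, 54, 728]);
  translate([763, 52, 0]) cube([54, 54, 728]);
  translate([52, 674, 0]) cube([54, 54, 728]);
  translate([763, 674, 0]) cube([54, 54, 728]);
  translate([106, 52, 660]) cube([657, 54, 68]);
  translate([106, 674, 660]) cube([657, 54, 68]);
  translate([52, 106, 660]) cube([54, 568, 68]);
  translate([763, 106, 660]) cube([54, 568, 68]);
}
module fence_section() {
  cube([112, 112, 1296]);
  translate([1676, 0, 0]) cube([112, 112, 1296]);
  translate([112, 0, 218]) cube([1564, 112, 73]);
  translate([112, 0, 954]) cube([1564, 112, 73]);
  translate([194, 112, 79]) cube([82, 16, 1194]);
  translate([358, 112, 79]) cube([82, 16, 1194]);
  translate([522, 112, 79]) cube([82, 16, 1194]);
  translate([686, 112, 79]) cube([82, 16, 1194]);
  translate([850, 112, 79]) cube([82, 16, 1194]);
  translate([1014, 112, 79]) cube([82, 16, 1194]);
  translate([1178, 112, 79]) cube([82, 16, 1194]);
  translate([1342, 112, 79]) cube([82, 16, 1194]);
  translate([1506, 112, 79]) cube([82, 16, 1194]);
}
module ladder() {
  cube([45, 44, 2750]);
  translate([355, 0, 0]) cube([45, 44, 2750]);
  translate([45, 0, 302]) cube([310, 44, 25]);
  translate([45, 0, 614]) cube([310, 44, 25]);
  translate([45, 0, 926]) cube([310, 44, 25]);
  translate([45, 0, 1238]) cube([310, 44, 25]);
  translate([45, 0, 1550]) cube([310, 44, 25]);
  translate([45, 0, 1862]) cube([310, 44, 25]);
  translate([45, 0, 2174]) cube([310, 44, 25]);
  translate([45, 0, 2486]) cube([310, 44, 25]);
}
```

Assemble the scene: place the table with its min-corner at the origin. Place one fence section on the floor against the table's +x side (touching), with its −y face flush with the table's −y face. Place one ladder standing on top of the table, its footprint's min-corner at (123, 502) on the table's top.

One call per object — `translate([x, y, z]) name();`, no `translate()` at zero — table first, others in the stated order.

table();
translate([869, 0, 0]) fence_section();
translate([123, 502, 758]) ladder();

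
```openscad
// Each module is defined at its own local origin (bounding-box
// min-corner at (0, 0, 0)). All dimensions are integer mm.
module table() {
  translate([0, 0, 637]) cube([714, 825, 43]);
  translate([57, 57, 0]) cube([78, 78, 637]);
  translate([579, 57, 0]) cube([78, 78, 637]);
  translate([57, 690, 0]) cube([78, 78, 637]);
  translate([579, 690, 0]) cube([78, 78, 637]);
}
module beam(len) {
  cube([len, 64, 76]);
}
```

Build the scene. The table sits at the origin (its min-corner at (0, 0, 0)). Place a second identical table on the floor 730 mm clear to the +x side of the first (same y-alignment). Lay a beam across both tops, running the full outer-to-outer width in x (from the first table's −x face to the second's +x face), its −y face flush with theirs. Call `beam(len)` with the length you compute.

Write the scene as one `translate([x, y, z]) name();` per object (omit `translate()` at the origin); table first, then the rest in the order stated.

table();
translate([1444, 0, 0]) table();
translate([0, 0, 680]) beam(2158);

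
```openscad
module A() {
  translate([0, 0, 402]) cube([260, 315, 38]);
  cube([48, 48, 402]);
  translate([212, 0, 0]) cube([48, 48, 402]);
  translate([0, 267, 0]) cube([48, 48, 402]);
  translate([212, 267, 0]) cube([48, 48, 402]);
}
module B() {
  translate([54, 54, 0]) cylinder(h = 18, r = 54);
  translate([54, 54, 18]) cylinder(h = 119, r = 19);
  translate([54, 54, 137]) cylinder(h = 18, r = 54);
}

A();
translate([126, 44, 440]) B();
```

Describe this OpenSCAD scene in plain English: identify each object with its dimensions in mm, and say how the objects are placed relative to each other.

A is a simple wooden stool: a rectangular seat 260 mm (x) by 315 mm (y), 38 mm thick, top face at z = 440 mm, on four square legs, each 48×48 mm in cross-section. The legs rest on z = 0, each flush with a corner of the seat.

B is a spool: two coaxial disc flanges of radius 54 mm and thickness 18 mm, joined by a core cylinder of radius 19 mm and height 119 mm. The lower flange rests on z = 0 and the three cylinders share a vertical axis.

The spool is on top of the stool.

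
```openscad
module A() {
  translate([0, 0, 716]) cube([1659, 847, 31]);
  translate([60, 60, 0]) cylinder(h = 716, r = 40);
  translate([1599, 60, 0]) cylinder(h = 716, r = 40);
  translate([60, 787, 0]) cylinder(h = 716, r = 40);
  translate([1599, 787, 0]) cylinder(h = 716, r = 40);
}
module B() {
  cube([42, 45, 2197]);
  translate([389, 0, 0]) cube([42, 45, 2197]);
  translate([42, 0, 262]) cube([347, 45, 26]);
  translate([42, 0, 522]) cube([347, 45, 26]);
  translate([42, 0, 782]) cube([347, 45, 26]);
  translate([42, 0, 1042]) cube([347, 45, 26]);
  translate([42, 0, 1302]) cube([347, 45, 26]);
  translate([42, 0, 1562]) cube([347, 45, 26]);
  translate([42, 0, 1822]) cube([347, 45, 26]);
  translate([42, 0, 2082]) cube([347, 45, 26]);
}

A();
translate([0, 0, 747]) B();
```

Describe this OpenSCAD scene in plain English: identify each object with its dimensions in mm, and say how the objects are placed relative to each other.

A is a rectangular dining table. The top is 1659×847×31 mm with its upper surface at z = 747 mm. It stands on four round legs of 80 mm diameter, each leg's bounding box inset 20 mm from the nearest pair of top edges, running from the floor to the underside of the top.

B is a wooden ladder with two side rails of 42×45 mm section and 2197 mm height, set 431 mm apart overall. Between them run 8 rectangular rungs (45 mm deep, 26 mm thick), front faces flush with the rails' −y face. The bottom of the first rung is 262 mm above the floor and each subsequent rung is 260 mm higher than the one below.

The ladder is on top of the table.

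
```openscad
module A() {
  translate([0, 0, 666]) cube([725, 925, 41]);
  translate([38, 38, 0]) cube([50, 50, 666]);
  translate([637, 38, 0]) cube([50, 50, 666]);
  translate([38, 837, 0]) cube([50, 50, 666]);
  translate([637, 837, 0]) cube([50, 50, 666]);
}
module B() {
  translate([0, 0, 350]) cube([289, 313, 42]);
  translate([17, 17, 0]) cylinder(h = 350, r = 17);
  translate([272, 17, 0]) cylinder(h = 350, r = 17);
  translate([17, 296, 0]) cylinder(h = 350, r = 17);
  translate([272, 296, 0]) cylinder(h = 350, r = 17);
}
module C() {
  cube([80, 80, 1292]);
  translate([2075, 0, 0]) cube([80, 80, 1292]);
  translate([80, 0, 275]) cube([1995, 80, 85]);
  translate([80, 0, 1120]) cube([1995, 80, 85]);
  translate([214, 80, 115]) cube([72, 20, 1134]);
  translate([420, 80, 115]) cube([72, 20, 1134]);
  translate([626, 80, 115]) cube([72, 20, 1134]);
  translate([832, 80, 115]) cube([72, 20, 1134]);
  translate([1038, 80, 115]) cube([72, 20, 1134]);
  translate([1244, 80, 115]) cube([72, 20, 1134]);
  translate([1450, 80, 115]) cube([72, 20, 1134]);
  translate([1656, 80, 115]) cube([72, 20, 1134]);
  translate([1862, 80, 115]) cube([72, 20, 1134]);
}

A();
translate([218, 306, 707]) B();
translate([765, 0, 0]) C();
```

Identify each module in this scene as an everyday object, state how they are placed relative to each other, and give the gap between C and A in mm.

The fence section's nearest face is 40 mm from the table's +x face.

A is a table. B is a stool. C is a fence section. The stool is on top of the table, centred. The fence section is on the floor beside the table on its +x side. The gap between the fence section and the table is 40 mm.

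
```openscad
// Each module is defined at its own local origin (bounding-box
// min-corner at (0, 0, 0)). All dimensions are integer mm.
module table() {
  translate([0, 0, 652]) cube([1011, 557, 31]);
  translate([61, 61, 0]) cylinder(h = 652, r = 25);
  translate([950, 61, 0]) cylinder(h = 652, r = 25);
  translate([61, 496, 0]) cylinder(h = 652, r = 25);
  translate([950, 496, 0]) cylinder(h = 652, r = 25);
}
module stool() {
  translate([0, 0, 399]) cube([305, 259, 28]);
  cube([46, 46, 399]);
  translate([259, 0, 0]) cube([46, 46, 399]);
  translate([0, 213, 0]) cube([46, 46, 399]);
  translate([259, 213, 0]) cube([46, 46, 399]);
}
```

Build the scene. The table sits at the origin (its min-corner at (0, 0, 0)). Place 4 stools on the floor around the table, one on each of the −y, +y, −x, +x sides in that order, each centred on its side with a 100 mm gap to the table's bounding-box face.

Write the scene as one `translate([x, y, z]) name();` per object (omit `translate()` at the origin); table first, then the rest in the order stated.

table();
translate([353, -359, 0]) stool();
translate([353, 657, 0]) stool();
translate([-405, 149, 0]) stool();
translate([1111, 149, 0]) stool();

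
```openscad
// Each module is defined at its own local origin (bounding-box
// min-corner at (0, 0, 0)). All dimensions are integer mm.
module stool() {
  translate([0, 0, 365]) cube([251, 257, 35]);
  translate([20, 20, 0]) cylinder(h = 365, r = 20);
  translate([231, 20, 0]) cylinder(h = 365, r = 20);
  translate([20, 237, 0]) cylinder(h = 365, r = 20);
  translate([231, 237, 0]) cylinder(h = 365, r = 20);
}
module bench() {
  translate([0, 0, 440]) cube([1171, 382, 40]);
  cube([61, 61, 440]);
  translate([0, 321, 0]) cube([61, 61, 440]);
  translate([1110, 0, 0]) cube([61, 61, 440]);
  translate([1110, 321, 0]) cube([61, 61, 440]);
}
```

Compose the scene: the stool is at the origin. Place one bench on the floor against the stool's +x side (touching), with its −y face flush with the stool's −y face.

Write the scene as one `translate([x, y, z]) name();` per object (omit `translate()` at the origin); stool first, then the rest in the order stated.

stool();
translate([251, 0, 0]) bench();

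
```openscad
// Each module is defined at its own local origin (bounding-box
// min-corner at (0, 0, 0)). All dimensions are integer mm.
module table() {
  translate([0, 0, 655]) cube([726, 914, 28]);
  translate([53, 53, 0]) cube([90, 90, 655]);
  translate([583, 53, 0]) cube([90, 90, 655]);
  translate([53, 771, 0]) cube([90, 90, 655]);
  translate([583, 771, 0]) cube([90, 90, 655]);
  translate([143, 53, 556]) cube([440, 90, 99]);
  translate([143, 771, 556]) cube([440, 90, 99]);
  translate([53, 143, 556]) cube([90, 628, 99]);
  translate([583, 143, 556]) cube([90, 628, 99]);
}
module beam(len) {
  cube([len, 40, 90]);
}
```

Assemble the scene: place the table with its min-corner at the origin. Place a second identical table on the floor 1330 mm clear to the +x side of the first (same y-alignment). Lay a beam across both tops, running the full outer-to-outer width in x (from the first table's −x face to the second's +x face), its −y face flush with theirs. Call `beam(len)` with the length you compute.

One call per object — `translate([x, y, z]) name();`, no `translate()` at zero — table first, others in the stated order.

table();
translate([2056, 0, 0]) table();
translate([0, 0, 683]) beam(2782);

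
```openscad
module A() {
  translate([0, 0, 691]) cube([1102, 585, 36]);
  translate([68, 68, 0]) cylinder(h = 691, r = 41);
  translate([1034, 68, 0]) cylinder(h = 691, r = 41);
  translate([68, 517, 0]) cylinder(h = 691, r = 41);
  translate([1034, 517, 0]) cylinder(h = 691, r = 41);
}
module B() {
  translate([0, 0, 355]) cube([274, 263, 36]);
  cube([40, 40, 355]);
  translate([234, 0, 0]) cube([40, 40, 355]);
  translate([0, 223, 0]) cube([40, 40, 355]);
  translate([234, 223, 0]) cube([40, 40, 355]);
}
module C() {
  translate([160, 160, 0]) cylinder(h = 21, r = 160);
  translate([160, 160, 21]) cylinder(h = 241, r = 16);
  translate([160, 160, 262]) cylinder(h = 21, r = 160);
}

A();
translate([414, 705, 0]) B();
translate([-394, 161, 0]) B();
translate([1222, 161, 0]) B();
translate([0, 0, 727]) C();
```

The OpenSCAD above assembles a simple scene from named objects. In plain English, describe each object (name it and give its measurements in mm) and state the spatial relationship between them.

A is a table with a 1102×585 mm rectangular top, 36 mm thick, top surface at z = 727 mm, supported by four round legs of 82 mm diameter, each leg's bounding box inset 27 mm from the nearest pair of top edges, running from the floor.

B is a four-legged stool. The seat is 274×263 mm, 36 mm thick, top at z = 391 mm. It stands on four square legs, each 40×40 mm in cross-section, from z = 0 to the seat underside, each flush with a corner of the seat.

C is a spool: two coaxial disc flanges of radius 160 mm and thickness 21 mm, joined by a core cylinder of radius 16 mm and height 241 mm. The lower flange rests on z = 0 and the three cylinders share a vertical axis.

Three stools sit around the table at the +y, −x, +x sides. The spool is on top of the table.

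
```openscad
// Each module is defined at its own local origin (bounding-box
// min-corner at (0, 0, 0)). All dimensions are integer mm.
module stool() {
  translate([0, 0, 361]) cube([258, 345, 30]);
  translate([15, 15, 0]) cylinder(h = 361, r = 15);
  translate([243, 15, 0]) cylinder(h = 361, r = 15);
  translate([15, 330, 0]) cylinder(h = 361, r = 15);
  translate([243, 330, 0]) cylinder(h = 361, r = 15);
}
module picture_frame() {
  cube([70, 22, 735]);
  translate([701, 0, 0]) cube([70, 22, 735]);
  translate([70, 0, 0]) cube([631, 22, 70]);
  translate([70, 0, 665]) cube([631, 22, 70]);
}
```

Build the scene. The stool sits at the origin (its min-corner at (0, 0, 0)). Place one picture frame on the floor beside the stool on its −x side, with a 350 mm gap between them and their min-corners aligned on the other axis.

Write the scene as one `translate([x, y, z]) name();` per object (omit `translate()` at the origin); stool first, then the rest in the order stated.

stool();
translate([-1121, 0, 0]) picture_frame();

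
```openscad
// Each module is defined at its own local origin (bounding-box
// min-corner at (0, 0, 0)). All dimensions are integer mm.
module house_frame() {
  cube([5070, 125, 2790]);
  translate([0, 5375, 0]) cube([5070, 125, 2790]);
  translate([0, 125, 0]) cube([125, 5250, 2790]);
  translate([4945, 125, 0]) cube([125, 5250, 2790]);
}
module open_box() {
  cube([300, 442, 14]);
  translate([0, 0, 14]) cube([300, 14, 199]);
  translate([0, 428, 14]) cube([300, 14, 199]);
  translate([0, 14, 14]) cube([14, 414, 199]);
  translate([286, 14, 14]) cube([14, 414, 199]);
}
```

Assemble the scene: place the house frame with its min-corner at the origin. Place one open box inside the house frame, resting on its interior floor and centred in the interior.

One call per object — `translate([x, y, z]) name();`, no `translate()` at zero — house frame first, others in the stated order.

house_frame();
translate([2385, 2529, 0]) open_box();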